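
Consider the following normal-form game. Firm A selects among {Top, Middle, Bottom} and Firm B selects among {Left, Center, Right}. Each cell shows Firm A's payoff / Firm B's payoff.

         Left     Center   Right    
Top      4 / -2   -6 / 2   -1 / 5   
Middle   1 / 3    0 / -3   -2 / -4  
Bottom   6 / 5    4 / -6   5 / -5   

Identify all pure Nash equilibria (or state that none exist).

(Bottom, Left)

Find each player's best response to every opponent strategy; NE are the intersections.
Firm A's best responses — vs Left: Bottom (payoff 6); vs Center: Bottom (payoff 4); vs Right: Bottom (payoff 5).
Firm B's best responses — vs Top: Right (payoff 5); vs Middle: Left (payoff 3); vs Bottom: Left (payoff 5).
The only mutual best response is (Bottom, Left); neither player gains by switching there.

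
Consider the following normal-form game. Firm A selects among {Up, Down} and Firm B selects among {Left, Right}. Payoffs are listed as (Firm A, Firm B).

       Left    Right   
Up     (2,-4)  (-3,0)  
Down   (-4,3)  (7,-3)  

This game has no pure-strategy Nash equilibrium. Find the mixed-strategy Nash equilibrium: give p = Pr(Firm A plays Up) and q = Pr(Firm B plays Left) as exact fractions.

p = 3/5, q = 5/8

Each player's mixing probability is pinned down by making the *other* player indifferent.
Firm B indifferent between Left and Right: p·(-4) + (1−p)·3 = p·0 + (1−p)·(-3) ⟹ 3 + (-7)p = (-3) + 3p ⟹ p = 3/5.
Firm A indifferent between Up and Down: q·2 + (1−q)·(-3) = q·(-4) + (1−q)·7 ⟹ (-3) + 5q = 7 + (-11)q ⟹ q = 5/8.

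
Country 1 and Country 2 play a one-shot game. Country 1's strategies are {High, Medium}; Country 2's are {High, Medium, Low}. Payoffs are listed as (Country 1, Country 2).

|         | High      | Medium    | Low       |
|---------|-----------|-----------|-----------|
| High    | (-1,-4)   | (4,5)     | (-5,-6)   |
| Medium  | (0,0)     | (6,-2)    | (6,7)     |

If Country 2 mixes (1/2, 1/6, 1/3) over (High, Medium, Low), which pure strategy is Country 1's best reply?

Medium

Country 1's best reply maximizes expected payoff against the mix.
High: (1/2)·(-1) + (1/6)·4 + (1/3)·(-5) = -3/2
Medium: (1/2)·0 + (1/6)·6 + (1/3)·6 = 3
Highest expected payoff is 3, from Medium.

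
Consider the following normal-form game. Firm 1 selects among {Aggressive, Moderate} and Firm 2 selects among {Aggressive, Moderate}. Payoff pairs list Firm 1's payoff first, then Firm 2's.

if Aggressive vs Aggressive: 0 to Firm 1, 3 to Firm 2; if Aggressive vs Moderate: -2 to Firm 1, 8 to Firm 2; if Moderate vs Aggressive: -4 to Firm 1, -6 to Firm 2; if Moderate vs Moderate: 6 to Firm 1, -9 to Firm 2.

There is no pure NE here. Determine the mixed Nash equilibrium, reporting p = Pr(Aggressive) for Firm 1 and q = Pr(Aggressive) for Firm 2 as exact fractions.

p = 3/8, q = 2/3

Each player's mixing probability is pinned down by making the *other* player indifferent.
Firm 2 indifferent between Aggressive and Moderate: p·3 + (1−p)·(-6) = p·8 + (1−p)·(-9) ⟹ (-6) + 9p = (-9) + 17p ⟹ p = 3/8.
Firm 1 indifferent between Aggressive and Moderate: q·0 + (1−q)·(-2) = q·(-4) + (1−q)·6 ⟹ (-2) + 2q = 6 + (-10)q ⟹ q = 2/3.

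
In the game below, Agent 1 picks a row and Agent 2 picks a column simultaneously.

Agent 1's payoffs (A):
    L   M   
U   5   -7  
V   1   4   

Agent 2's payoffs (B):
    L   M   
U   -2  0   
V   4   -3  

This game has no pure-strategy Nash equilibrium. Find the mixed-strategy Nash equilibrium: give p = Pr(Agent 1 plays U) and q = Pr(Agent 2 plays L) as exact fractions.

Each player's mixing probability is pinned down by making the *other* player indifferent.
Agent 2 indifferent between L and M: p·(-2) + (1−p)·4 = p·0 + (1−p)·(-3) ⟹ 4 + (-6)p = (-3) + 3p ⟹ p = 7/9.
Agent 1 indifferent between U and V: q·5 + (1−q)·(-7) = q·1 + (1−q)·4 ⟹ (-7) + 12q = 4 + (-3)q ⟹ q = 11/15.

p = 7/9, q = 11/15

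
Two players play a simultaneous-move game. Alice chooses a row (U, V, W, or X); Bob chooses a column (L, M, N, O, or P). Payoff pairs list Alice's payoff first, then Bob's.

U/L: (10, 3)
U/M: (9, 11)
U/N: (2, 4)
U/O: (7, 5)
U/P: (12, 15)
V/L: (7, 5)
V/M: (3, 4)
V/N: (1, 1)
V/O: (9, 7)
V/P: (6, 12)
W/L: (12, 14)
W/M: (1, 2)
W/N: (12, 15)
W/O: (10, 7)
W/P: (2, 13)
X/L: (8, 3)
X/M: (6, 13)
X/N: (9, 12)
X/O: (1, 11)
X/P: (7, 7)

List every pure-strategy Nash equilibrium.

Find each player's best response to every opponent strategy; NE are the intersections.
Alice's best responses — vs L: W (payoff 12); vs M: U (payoff 9); vs N: W (payoff 12); vs O: W (payoff 10); vs P: U (payoff 12).
Bob's best responses — vs U: P (payoff 15); vs V: P (payoff 12); vs W: N (payoff 15); vs X: M (payoff 13).
Mutual best responses occur at (U, P) and (W, N); at each, neither player gains by switching.

(U, P) and (W, N)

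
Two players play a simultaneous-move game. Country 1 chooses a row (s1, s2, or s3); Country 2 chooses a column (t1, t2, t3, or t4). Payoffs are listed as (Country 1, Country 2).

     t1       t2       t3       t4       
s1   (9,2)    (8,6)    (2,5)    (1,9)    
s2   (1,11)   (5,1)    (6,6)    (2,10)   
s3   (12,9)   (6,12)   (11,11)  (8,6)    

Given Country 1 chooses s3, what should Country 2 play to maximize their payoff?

With Country 1 fixed at s3, Country 2's payoffs are: t1 → 9, t2 → 12, t3 → 11, t4 → 6.
The maximum is 12, achieved by t2.

t2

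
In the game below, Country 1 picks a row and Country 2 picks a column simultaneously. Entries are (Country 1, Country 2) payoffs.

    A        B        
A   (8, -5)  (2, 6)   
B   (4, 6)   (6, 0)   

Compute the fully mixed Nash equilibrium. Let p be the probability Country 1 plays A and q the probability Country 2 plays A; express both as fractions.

p = 6/17, q = 1/2

Each player's mixing probability is pinned down by making the *other* player indifferent.
Country 2 indifferent between A and B: p·(-5) + (1−p)·6 = p·6 + (1−p)·0 ⟹ 6 + (-11)p = 0 + 6p ⟹ p = 6/17.
Country 1 indifferent between A and B: q·8 + (1−q)·2 = q·4 + (1−q)·6 ⟹ 2 + 6q = 6 + (-2)q ⟹ q = 1/2.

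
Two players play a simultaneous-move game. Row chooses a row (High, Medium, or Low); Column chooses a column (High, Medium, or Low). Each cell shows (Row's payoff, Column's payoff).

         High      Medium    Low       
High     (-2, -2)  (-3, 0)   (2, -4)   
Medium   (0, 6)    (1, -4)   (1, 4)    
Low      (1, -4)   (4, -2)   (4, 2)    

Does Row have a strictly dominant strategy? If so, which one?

Low

Check whether one of Row's strategies beats all alternatives regardless of what the opponent does.
Low strictly dominates: vs High: 1 > each of {-2, 0}; vs Medium: 4 > each of {-3, 1}; vs Low: 4 > each of {2, 1}.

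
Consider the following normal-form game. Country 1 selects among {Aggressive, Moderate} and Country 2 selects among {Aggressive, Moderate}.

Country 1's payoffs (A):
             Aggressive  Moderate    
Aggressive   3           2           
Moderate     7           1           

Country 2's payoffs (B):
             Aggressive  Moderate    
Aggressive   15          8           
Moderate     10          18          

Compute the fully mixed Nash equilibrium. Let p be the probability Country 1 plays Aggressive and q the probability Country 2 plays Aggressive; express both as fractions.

Each player's mixing probability is pinned down by making the *other* player indifferent.
Country 2 indifferent between Aggressive and Moderate: p·15 + (1−p)·10 = p·8 + (1−p)·18 ⟹ 10 + 5p = 18 + (-10)p ⟹ p = 8/15.
Country 1 indifferent between Aggressive and Moderate: q·3 + (1−q)·2 = q·7 + (1−q)·1 ⟹ 2 + 1q = 1 + 6q ⟹ q = 1/5.

p = 8/15, q = 1/5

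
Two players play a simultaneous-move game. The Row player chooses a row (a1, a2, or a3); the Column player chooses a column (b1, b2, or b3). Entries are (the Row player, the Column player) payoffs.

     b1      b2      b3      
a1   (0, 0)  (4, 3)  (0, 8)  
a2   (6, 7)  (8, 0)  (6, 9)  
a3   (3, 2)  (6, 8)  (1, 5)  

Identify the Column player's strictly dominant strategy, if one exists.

Check whether one of the Column player's strategies beats all alternatives regardless of what the opponent does.
b1 is not dominant: against a1, b2 gives 3 > 0.
b2 is not dominant: against a1, b3 gives 8 > 3.
b3 is not dominant: against a3, b2 gives 8 > 5.
No single strategy is best against every opponent action.

No strictly dominant strategy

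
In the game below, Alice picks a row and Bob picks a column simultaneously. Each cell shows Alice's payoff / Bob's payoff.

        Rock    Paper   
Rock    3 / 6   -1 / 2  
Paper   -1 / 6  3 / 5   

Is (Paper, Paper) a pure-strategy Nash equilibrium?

No

Holding Bob at Paper: Alice gets 3 from Paper, versus -1 from Rock. No profitable deviation for Alice.
Holding Alice at Paper: Bob gets 5 from Paper but could get 6 by switching to Rock. Bob has a profitable deviation.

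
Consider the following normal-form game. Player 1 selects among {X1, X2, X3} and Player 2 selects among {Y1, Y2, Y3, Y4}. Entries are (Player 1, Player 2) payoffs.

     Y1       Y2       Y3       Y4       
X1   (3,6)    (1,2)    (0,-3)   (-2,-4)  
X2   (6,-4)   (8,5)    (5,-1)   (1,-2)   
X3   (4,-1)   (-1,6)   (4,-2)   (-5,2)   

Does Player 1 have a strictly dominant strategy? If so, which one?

Check whether one of Player 1's strategies beats all alternatives regardless of what the opponent does.
X2 strictly dominates: vs Y1: 6 > each of {3, 4}; vs Y2: 8 > each of {1, -1}; vs Y3: 5 > each of {0, 4}; vs Y4: 1 > each of {-2, -5}.

X2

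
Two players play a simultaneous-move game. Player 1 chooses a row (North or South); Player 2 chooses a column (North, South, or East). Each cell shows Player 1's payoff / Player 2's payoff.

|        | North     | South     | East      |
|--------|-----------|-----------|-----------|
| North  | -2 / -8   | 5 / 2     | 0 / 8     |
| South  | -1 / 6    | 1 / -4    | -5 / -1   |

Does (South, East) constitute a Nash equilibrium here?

Holding Player 2 at East: Player 1 gets -5 from South but could get 0 by switching to North. Player 1 has a profitable deviation.

No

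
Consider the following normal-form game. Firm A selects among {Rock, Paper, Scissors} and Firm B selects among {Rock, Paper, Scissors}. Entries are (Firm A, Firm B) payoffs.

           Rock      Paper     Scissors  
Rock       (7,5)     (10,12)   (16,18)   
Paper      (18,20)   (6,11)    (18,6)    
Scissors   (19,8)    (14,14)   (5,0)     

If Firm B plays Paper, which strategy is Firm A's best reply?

With Firm B fixed at Paper, Firm A's payoffs are: Rock → 10, Paper → 6, Scissors → 14.
The maximum is 14, achieved by Scissors.

Scissors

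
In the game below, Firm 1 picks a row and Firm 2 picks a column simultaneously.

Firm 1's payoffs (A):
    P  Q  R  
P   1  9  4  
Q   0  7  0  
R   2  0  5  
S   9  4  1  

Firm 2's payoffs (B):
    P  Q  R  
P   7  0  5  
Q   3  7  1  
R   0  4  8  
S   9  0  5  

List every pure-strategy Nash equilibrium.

(R, R) and (S, P)

Check mutual best responses: a cell is a NE iff neither player can gain by unilaterally deviating.
Firm 1's best responses — vs P: S (payoff 9); vs Q: P (payoff 9); vs R: R (payoff 5).
Firm 2's best responses — vs P: P (payoff 7); vs Q: Q (payoff 7); vs R: R (payoff 8); vs S: P (payoff 9).
Mutual best responses occur at (R, R) and (S, P); at each, neither player gains by switching.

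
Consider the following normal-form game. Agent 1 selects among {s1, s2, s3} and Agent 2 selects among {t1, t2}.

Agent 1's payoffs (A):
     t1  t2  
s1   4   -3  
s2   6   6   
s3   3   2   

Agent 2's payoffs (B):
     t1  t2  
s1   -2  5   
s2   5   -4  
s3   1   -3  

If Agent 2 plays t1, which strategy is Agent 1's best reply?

s2

With Agent 2 fixed at t1, Agent 1's payoffs are: s1 → 4, s2 → 6, s3 → 3.
The maximum is 6, achieved by s2.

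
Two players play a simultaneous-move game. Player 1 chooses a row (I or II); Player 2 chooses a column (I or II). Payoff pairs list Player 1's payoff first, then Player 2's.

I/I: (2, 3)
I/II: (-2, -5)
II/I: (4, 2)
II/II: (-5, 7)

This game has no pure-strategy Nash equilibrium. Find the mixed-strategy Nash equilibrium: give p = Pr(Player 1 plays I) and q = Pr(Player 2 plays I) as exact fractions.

p = 5/13, q = 3/5

In a mixed NE each player is indifferent between their pure strategies, so the opponent's mix sets the indifference.
Player 2 indifferent between I and II: p·3 + (1−p)·2 = p·(-5) + (1−p)·7 ⟹ 2 + 1p = 7 + (-12)p ⟹ p = 5/13.
Player 1 indifferent between I and II: q·2 + (1−q)·(-2) = q·4 + (1−q)·(-5) ⟹ (-2) + 4q = (-5) + 9q ⟹ q = 3/5.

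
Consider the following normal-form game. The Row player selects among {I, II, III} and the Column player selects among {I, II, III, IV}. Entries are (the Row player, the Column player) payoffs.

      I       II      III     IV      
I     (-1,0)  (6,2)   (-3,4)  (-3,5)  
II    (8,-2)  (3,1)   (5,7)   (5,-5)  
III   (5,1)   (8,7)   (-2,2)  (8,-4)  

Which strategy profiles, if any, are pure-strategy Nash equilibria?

(II, III) and (III, II)

Check mutual best responses: a cell is a NE iff neither player can gain by unilaterally deviating.
The Row player's best responses — vs I: II (payoff 8); vs II: III (payoff 8); vs III: II (payoff 5); vs IV: III (payoff 8).
The Column player's best responses — vs I: IV (payoff 5); vs II: III (payoff 7); vs III: II (payoff 7).
Mutual best responses occur at (II, III) and (III, II); at each, neither player gains by switching.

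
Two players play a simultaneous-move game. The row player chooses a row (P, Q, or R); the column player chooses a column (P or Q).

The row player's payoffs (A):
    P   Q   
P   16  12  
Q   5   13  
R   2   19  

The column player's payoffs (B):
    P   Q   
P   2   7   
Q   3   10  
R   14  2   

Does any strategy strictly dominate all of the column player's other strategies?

No strictly dominant strategy

Check whether one of the column player's strategies beats all alternatives regardless of what the opponent does.
P is not dominant: against P, Q gives 7 > 2.
Q is not dominant: against R, P gives 14 > 2.
No single strategy is best against every opponent action.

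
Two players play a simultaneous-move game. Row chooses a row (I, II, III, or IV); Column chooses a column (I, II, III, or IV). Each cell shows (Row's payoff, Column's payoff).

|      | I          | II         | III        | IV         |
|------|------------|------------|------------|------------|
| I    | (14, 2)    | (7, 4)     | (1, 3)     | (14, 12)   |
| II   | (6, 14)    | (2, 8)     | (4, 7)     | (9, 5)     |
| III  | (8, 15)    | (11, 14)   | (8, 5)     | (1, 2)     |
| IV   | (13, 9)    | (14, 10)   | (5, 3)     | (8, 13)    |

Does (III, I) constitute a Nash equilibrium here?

No

Holding Column at I: Row gets 8 from III but could get 14 by switching to I. Row has a profitable deviation.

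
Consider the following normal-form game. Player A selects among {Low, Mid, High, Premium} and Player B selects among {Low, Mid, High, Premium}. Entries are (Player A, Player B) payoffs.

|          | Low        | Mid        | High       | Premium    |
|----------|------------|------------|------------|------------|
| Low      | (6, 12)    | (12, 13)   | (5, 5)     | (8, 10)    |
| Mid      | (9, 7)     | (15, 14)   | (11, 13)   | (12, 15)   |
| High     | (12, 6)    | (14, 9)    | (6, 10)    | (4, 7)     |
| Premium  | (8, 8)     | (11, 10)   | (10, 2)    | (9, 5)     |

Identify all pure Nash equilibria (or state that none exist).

(Mid, Premium)

Check mutual best responses: a cell is a NE iff neither player can gain by unilaterally deviating.
Player A's best responses — vs Low: High (payoff 12); vs Mid: Mid (payoff 15); vs High: Mid (payoff 11); vs Premium: Mid (payoff 12).
Player B's best responses — vs Low: Mid (payoff 13); vs Mid: Premium (payoff 15); vs High: High (payoff 10); vs Premium: Mid (payoff 10).
The only mutual best response is (Mid, Premium); neither player gains by switching there.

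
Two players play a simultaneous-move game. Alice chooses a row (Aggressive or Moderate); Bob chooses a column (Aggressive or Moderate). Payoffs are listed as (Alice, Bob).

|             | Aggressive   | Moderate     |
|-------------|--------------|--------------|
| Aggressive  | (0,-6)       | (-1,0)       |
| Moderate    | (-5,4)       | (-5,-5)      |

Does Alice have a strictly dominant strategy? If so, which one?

Aggressive

A strategy is strictly dominant if it gives Alice a strictly higher payoff than every other strategy, against every choice by the opponent.
Aggressive strictly dominates: vs Aggressive: 0 > -5; vs Moderate: -1 > -5.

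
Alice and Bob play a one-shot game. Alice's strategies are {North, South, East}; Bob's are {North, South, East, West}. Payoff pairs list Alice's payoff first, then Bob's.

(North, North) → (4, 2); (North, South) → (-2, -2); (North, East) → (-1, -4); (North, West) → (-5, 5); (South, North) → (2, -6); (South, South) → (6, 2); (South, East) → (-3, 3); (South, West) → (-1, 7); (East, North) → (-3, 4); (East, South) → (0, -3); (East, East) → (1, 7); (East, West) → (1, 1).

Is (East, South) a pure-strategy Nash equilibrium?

No

Holding Bob at South: Alice gets 0 from East but could get 6 by switching to South. Alice has a profitable deviation.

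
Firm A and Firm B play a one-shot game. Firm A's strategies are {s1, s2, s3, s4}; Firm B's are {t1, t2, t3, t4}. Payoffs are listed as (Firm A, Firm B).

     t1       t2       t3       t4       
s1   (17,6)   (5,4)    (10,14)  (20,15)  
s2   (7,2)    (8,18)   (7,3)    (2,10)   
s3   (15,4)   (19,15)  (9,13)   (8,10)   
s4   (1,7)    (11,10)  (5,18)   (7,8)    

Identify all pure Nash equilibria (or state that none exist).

Find each player's best response to every opponent strategy; NE are the intersections.
Firm A's best responses — vs t1: s1 (payoff 17); vs t2: s3 (payoff 19); vs t3: s1 (payoff 10); vs t4: s1 (payoff 20).
Firm B's best responses — vs s1: t4 (payoff 15); vs s2: t2 (payoff 18); vs s3: t2 (payoff 15); vs s4: t3 (payoff 18).
Mutual best responses occur at (s1, t4) and (s3, t2); at each, neither player gains by switching.

(s1, t4) and (s3, t2)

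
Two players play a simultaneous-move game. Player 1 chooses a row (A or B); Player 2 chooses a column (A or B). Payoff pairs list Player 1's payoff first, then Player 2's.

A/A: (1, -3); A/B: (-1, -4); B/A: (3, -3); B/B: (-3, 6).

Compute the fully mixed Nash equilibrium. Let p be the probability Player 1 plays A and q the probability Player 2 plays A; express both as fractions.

In a mixed NE each player is indifferent between their pure strategies, so the opponent's mix sets the indifference.
Player 2 indifferent between A and B: p·(-3) + (1−p)·(-3) = p·(-4) + (1−p)·6 ⟹ (-3) + 0p = 6 + (-10)p ⟹ p = 9/10.
Player 1 indifferent between A and B: q·1 + (1−q)·(-1) = q·3 + (1−q)·(-3) ⟹ (-1) + 2q = (-3) + 6q ⟹ q = 1/2.

p = 9/10, q = 1/2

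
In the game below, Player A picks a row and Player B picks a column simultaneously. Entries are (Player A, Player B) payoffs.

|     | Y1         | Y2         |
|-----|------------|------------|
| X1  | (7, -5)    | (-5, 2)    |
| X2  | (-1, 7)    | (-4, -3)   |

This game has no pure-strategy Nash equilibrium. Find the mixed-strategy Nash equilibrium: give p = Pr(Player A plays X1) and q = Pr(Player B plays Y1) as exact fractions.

p = 10/17, q = 1/9

Each player's mixing probability is pinned down by making the *other* player indifferent.
Player B indifferent between Y1 and Y2: p·(-5) + (1−p)·7 = p·2 + (1−p)·(-3) ⟹ 7 + (-12)p = (-3) + 5p ⟹ p = 10/17.
Player A indifferent between X1 and X2: q·7 + (1−q)·(-5) = q·(-1) + (1−q)·(-4) ⟹ (-5) + 12q = (-4) + 3q ⟹ q = 1/9.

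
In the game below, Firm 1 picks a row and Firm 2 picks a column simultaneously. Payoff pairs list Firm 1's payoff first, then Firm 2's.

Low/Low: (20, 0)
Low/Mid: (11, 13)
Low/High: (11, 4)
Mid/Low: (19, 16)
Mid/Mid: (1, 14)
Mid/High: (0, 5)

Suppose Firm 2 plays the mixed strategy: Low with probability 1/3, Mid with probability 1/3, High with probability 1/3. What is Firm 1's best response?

Firm 1's best reply maximizes expected payoff against the mix.
Low: (1/3)·20 + (1/3)·11 + (1/3)·11 = 14
Mid: (1/3)·19 + (1/3)·1 + (1/3)·0 = 20/3
Highest expected payoff is 14, from Low.

Low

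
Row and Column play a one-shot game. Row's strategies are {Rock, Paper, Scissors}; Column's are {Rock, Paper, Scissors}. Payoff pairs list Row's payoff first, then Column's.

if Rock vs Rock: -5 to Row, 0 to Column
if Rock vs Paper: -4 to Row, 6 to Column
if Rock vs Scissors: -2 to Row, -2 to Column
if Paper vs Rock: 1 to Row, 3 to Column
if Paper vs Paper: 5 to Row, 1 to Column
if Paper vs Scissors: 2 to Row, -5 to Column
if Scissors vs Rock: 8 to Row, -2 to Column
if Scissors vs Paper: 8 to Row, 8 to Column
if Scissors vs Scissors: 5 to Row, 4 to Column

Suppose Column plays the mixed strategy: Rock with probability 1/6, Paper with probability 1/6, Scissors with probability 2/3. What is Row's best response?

Scissors

Compute Row's expected payoff from each pure strategy against the given mix.
Rock: (1/6)·(-5) + (1/6)·(-4) + (2/3)·(-2) = -17/6
Paper: (1/6)·1 + (1/6)·5 + (2/3)·2 = 7/3
Scissors: (1/6)·8 + (1/6)·8 + (2/3)·5 = 6
Highest expected payoff is 6, from Scissors.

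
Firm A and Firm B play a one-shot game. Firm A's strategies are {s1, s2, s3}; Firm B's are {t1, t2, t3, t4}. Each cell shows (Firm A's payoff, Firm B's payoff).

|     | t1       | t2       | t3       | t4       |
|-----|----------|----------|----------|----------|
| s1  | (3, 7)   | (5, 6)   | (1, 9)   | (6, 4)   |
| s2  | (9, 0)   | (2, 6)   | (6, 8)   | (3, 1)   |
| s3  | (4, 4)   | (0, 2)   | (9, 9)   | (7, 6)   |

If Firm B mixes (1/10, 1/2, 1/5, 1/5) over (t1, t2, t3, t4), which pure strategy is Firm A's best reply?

s1

Firm A's best reply maximizes expected payoff against the mix.
s1: (1/10)·3 + (1/2)·5 + (1/5)·1 + (1/5)·6 = 21/5
s2: (1/10)·9 + (1/2)·2 + (1/5)·6 + (1/5)·3 = 37/10
s3: (1/10)·4 + (1/2)·0 + (1/5)·9 + (1/5)·7 = 18/5
Highest expected payoff is 21/5, from s1.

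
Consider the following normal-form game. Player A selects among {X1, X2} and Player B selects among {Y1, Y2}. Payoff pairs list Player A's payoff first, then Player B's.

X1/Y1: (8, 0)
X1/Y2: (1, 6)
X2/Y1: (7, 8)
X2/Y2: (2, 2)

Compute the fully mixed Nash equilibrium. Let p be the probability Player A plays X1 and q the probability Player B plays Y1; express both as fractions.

p = 1/2, q = 1/2

Each player's mixing probability is pinned down by making the *other* player indifferent.
Player B indifferent between Y1 and Y2: p·0 + (1−p)·8 = p·6 + (1−p)·2 ⟹ 8 + (-8)p = 2 + 4p ⟹ p = 1/2.
Player A indifferent between X1 and X2: q·8 + (1−q)·1 = q·7 + (1−q)·2 ⟹ 1 + 7q = 2 + 5q ⟹ q = 1/2.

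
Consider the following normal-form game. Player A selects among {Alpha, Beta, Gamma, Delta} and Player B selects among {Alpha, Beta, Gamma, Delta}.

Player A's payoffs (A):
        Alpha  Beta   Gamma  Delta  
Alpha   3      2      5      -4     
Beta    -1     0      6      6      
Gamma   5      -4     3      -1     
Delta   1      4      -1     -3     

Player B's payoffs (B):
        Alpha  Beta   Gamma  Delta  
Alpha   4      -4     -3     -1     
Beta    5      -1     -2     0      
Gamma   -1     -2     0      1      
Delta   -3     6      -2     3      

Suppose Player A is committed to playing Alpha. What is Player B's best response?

Alpha

With Player A fixed at Alpha, Player B's payoffs are: Alpha → 4, Beta → -4, Gamma → -3, Delta → -1.
The maximum is 4, achieved by Alpha.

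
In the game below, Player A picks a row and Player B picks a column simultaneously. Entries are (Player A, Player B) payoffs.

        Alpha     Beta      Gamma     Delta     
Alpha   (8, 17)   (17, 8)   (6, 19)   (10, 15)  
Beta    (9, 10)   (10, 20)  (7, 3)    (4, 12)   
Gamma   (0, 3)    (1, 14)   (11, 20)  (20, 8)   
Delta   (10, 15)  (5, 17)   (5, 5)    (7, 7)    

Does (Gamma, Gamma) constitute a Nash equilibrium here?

Yes

Holding Player B at Gamma: Player A gets 11 from Gamma, versus 6 from Alpha, 7 from Beta, 5 from Delta. No profitable deviation for Player A.
Holding Player A at Gamma: Player B gets 20 from Gamma, versus 3 from Alpha, 14 from Beta, 8 from Delta. No profitable deviation for Player B either.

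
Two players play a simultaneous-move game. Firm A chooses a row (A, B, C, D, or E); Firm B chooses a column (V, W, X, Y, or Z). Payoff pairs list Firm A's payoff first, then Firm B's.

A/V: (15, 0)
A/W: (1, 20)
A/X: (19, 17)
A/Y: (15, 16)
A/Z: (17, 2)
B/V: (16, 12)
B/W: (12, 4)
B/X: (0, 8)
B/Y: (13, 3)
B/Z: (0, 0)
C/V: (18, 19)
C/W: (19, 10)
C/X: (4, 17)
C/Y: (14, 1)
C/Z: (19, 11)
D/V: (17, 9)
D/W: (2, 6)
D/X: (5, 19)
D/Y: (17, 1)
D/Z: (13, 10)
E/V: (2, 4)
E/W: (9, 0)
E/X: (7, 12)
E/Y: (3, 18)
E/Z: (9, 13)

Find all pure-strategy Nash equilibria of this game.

Check mutual best responses: a cell is a NE iff neither player can gain by unilaterally deviating.
Firm A's best responses — vs V: C (payoff 18); vs W: C (payoff 19); vs X: A (payoff 19); vs Y: D (payoff 17); vs Z: C (payoff 19).
Firm B's best responses — vs A: W (payoff 20); vs B: V (payoff 12); vs C: V (payoff 19); vs D: X (payoff 19); vs E: Y (payoff 18).
The only mutual best response is (C, V); neither player gains by switching there.

(C, V)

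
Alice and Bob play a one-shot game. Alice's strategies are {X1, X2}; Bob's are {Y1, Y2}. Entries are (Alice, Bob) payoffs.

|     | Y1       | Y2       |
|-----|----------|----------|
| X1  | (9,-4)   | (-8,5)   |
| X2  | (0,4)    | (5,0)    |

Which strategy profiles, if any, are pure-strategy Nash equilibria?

Find each player's best response to every opponent strategy; NE are the intersections.
Alice's best responses — vs Y1: X1 (payoff 9); vs Y2: X2 (payoff 5).
Bob's best responses — vs X1: Y2 (payoff 5); vs X2: Y1 (payoff 4).
No cell has both players best-responding. For instance, Alice's best reply to Y1 is X1, but against X1 Bob prefers Y2 over Y1.

There is no pure-strategy Nash equilibrium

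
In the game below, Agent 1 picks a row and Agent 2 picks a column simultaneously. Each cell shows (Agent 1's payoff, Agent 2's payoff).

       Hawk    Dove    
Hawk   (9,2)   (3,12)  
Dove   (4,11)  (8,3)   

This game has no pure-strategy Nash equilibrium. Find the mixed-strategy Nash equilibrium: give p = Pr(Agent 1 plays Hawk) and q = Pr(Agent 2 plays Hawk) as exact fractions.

Each player's mixing probability is pinned down by making the *other* player indifferent.
Agent 2 indifferent between Hawk and Dove: p·2 + (1−p)·11 = p·12 + (1−p)·3 ⟹ 11 + (-9)p = 3 + 9p ⟹ p = 4/9.
Agent 1 indifferent between Hawk and Dove: q·9 + (1−q)·3 = q·4 + (1−q)·8 ⟹ 3 + 6q = 8 + (-4)q ⟹ q = 1/2.

p = 4/9, q = 1/2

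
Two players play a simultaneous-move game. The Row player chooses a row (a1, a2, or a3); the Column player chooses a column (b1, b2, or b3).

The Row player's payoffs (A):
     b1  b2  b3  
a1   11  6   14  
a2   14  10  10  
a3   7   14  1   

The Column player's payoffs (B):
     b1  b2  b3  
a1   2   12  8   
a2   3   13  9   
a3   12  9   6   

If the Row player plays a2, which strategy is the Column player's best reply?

With the Row player fixed at a2, the Column player's payoffs are: b1 → 3, b2 → 13, b3 → 9.
The maximum is 13, achieved by b2.

b2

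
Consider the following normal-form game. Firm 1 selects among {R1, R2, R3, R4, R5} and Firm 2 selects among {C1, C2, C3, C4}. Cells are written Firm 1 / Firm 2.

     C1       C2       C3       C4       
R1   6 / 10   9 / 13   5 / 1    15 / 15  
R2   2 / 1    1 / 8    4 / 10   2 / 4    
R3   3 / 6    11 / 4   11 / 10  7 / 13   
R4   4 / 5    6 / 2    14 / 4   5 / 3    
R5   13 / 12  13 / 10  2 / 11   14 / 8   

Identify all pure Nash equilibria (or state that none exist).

(R1, C4) and (R5, C1)

Check mutual best responses: a cell is a NE iff neither player can gain by unilaterally deviating.
Firm 1's best responses — vs C1: R5 (payoff 13); vs C2: R5 (payoff 13); vs C3: R4 (payoff 14); vs C4: R1 (payoff 15).
Firm 2's best responses — vs R1: C4 (payoff 15); vs R2: C3 (payoff 10); vs R3: C4 (payoff 13); vs R4: C1 (payoff 5); vs R5: C1 (payoff 12).
Mutual best responses occur at (R1, C4) and (R5, C1); at each, neither player gains by switching.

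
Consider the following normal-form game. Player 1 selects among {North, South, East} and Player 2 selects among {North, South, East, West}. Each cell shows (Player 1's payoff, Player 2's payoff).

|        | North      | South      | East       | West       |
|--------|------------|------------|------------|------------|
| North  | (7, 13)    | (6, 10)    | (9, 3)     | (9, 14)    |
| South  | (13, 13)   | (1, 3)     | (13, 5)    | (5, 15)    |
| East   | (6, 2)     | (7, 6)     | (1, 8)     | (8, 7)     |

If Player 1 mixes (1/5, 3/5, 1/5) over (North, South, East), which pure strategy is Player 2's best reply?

West

Player 2's best reply maximizes expected payoff against the mix.
North: (1/5)·13 + (3/5)·13 + (1/5)·2 = 54/5
South: (1/5)·10 + (3/5)·3 + (1/5)·6 = 5
East: (1/5)·3 + (3/5)·5 + (1/5)·8 = 26/5
West: (1/5)·14 + (3/5)·15 + (1/5)·7 = 66/5
Highest expected payoff is 66/5, from West.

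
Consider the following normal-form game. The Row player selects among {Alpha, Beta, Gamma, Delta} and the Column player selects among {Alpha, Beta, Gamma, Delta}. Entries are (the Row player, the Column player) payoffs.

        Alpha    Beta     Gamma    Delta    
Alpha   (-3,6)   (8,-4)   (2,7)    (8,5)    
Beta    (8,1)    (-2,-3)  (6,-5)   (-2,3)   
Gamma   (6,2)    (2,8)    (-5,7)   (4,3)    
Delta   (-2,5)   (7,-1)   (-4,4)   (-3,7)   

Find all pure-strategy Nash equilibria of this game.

No pure-strategy Nash equilibrium

Find each player's best response to every opponent strategy; NE are the intersections.
The Row player's best responses — vs Alpha: Beta (payoff 8); vs Beta: Alpha (payoff 8); vs Gamma: Beta (payoff 6); vs Delta: Alpha (payoff 8).
The Column player's best responses — vs Alpha: Gamma (payoff 7); vs Beta: Delta (payoff 3); vs Gamma: Beta (payoff 8); vs Delta: Delta (payoff 7).
No cell has both players best-responding. For instance, the Row player's best reply to Gamma is Beta, but against Beta the Column player prefers Delta over Gamma.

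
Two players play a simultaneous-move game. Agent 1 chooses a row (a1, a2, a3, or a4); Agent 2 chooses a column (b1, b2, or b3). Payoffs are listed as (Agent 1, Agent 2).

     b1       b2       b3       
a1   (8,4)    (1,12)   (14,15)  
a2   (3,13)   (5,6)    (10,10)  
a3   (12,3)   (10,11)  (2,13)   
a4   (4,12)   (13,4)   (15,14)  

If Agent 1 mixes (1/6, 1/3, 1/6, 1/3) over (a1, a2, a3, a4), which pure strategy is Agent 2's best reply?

b3

Agent 2's best reply maximizes expected payoff against the mix.
b1: (1/6)·4 + (1/3)·13 + (1/6)·3 + (1/3)·12 = 19/2
b2: (1/6)·12 + (1/3)·6 + (1/6)·11 + (1/3)·4 = 43/6
b3: (1/6)·15 + (1/3)·10 + (1/6)·13 + (1/3)·14 = 38/3
Highest expected payoff is 38/3, from b3.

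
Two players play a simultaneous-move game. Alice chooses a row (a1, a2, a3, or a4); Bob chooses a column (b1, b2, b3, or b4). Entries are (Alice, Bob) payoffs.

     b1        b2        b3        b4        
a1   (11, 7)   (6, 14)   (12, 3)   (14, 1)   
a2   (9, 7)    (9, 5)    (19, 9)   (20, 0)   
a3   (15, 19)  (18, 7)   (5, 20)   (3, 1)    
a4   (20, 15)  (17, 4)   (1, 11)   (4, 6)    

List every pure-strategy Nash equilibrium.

(a2, b3) and (a4, b1)

A profile is a Nash equilibrium when each player is best-responding to the other.
Alice's best responses — vs b1: a4 (payoff 20); vs b2: a3 (payoff 18); vs b3: a2 (payoff 19); vs b4: a2 (payoff 20).
Bob's best responses — vs a1: b2 (payoff 14); vs a2: b3 (payoff 9); vs a3: b3 (payoff 20); vs a4: b1 (payoff 15).
Mutual best responses occur at (a2, b3) and (a4, b1); at each, neither player gains by switching.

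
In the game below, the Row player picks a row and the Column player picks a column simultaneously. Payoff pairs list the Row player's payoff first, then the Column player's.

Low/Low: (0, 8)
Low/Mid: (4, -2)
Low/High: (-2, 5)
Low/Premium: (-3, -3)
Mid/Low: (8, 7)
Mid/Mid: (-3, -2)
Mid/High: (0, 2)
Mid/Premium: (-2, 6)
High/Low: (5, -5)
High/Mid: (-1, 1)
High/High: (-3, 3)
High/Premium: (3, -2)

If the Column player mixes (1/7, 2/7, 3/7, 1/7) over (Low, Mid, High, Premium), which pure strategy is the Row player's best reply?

Mid

Compute the Row player's expected payoff from each pure strategy against the given mix.
Low: (1/7)·0 + (2/7)·4 + (3/7)·(-2) + (1/7)·(-3) = -1/7
Mid: (1/7)·8 + (2/7)·(-3) + (3/7)·0 + (1/7)·(-2) = 0
High: (1/7)·5 + (2/7)·(-1) + (3/7)·(-3) + (1/7)·3 = -3/7
Highest expected payoff is 0, from Mid.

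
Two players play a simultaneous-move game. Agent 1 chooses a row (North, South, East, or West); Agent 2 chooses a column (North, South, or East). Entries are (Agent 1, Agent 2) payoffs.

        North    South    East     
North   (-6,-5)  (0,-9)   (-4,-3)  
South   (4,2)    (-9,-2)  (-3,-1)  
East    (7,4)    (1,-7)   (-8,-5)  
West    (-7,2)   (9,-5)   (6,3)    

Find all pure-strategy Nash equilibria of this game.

Check mutual best responses: a cell is a NE iff neither player can gain by unilaterally deviating.
Agent 1's best responses — vs North: East (payoff 7); vs South: West (payoff 9); vs East: West (payoff 6).
Agent 2's best responses — vs North: East (payoff -3); vs South: North (payoff 2); vs East: North (payoff 4); vs West: East (payoff 3).
Mutual best responses occur at (East, North) and (West, East); at each, neither player gains by switching.

(East, North) and (West, East)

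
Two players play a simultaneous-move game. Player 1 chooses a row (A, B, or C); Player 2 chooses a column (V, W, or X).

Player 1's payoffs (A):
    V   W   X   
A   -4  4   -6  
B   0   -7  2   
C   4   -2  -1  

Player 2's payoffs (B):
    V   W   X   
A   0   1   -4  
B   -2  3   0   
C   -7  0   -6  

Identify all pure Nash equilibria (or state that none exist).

A profile is a Nash equilibrium when each player is best-responding to the other.
Player 1's best responses — vs V: C (payoff 4); vs W: A (payoff 4); vs X: B (payoff 2).
Player 2's best responses — vs A: W (payoff 1); vs B: W (payoff 3); vs C: W (payoff 0).
The only mutual best response is (A, W); neither player gains by switching there.

(A, W)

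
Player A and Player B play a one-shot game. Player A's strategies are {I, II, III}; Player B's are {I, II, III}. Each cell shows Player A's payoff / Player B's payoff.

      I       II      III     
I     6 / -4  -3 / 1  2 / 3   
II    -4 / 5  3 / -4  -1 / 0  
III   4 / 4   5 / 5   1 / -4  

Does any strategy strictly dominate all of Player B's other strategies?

No strictly dominant strategy

Check whether one of Player B's strategies beats all alternatives regardless of what the opponent does.
I is not dominant: against I, II gives 1 > -4.
II is not dominant: against I, III gives 3 > 1.
III is not dominant: against II, I gives 5 > 0.
No single strategy is best against every opponent action.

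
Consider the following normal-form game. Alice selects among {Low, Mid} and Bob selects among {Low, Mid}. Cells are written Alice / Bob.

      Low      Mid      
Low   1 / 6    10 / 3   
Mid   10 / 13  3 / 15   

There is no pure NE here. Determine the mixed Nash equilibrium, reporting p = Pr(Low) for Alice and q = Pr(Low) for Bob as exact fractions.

In a mixed NE each player is indifferent between their pure strategies, so the opponent's mix sets the indifference.
Bob indifferent between Low and Mid: p·6 + (1−p)·13 = p·3 + (1−p)·15 ⟹ 13 + (-7)p = 15 + (-12)p ⟹ p = 2/5.
Alice indifferent between Low and Mid: q·1 + (1−q)·10 = q·10 + (1−q)·3 ⟹ 10 + (-9)q = 3 + 7q ⟹ q = 7/16.

p = 2/5, q = 7/16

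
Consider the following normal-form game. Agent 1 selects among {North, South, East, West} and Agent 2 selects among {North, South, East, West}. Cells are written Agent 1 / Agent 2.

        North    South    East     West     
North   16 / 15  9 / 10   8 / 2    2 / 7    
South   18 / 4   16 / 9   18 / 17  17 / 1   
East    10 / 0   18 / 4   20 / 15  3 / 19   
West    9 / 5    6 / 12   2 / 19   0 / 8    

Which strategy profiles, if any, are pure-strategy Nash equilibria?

Find each player's best response to every opponent strategy; NE are the intersections.
Agent 1's best responses — vs North: South (payoff 18); vs South: East (payoff 18); vs East: East (payoff 20); vs West: South (payoff 17).
Agent 2's best responses — vs North: North (payoff 15); vs South: East (payoff 17); vs East: West (payoff 19); vs West: East (payoff 19).
No cell has both players best-responding. For instance, Agent 1's best reply to West is South, but against South Agent 2 prefers East over West.

There is no pure-strategy Nash equilibrium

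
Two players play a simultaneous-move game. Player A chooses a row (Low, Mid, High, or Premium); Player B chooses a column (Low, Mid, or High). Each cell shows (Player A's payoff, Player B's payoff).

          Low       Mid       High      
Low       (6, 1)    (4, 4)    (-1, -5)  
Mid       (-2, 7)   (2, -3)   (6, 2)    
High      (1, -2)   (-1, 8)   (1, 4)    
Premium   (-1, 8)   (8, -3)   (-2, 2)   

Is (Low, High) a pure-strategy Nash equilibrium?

No

Holding Player B at High: Player A gets -1 from Low but could get 6 by switching to Mid. Player A has a profitable deviation.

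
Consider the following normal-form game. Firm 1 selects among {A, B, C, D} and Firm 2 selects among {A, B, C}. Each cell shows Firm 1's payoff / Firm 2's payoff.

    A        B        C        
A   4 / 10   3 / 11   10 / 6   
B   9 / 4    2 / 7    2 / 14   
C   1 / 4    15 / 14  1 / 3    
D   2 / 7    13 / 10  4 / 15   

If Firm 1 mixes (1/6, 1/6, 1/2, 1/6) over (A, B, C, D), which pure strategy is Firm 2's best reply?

B

Compute Firm 2's expected payoff from each pure strategy against the given mix.
A: (1/6)·10 + (1/6)·4 + (1/2)·4 + (1/6)·7 = 11/2
B: (1/6)·11 + (1/6)·7 + (1/2)·14 + (1/6)·10 = 35/3
C: (1/6)·6 + (1/6)·14 + (1/2)·3 + (1/6)·15 = 22/3
Highest expected payoff is 35/3, from B.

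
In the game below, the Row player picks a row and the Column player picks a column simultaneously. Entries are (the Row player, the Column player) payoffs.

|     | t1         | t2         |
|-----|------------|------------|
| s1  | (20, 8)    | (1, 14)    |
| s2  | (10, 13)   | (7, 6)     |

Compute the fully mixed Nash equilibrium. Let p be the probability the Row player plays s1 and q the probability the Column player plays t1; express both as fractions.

p = 7/13, q = 3/8

Each player's mixing probability is pinned down by making the *other* player indifferent.
The Column player indifferent between t1 and t2: p·8 + (1−p)·13 = p·14 + (1−p)·6 ⟹ 13 + (-5)p = 6 + 8p ⟹ p = 7/13.
The Row player indifferent between s1 and s2: q·20 + (1−q)·1 = q·10 + (1−q)·7 ⟹ 1 + 19q = 7 + 3q ⟹ q = 3/8.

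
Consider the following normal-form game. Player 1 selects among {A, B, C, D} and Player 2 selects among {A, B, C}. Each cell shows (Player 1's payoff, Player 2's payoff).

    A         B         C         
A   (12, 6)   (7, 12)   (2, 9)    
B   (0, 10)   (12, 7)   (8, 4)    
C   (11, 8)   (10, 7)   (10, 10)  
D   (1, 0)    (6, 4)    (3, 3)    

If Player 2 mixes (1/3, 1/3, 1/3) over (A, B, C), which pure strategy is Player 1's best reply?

C

Player 1's best reply maximizes expected payoff against the mix.
A: (1/3)·12 + (1/3)·7 + (1/3)·2 = 7
B: (1/3)·0 + (1/3)·12 + (1/3)·8 = 20/3
C: (1/3)·11 + (1/3)·10 + (1/3)·10 = 31/3
D: (1/3)·1 + (1/3)·6 + (1/3)·3 = 10/3
Highest expected payoff is 31/3, from C.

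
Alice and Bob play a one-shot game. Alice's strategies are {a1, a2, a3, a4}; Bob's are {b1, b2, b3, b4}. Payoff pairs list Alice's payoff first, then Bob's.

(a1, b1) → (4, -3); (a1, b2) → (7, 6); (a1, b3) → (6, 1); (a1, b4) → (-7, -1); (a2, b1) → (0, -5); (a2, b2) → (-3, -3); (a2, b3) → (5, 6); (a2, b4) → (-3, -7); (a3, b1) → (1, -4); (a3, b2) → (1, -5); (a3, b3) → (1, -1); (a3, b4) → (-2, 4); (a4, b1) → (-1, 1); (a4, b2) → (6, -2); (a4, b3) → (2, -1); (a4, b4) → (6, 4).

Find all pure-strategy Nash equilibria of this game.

(a1, b2) and (a4, b4)

A profile is a Nash equilibrium when each player is best-responding to the other.
Alice's best responses — vs b1: a1 (payoff 4); vs b2: a1 (payoff 7); vs b3: a1 (payoff 6); vs b4: a4 (payoff 6).
Bob's best responses — vs a1: b2 (payoff 6); vs a2: b3 (payoff 6); vs a3: b4 (payoff 4); vs a4: b4 (payoff 4).
Mutual best responses occur at (a1, b2) and (a4, b4); at each, neither player gains by switching.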